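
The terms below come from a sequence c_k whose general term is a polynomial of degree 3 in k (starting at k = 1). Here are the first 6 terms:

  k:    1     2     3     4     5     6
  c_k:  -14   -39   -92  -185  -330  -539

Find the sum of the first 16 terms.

1st diffs: -25, -53, -93, -145, -209.
2nd diffs: -28, -40, -52, -64.
3rd diffs: -12, -12, -12 (constant).
Newton forward-difference form: c_k = -14 + (-25)·C(k-1,1) + (-28)·C(k-1,2) + (-12)·C(k-1,3).
Continuing: …, -824, -1197, -1670, -2255, …, c_{16} = -8789.
Summing k = 1..16 (16 terms) gives -40744.

-40744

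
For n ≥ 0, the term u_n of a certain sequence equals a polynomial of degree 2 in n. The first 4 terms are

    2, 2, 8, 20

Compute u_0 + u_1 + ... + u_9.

1st diffs: 0, 6, 12.
2nd diffs: 6, 6 (constant).
So u_n = 3n^2 - 3n + 2.
Continuing: …, 38, 62, 92, 128, …, u_9 = 218.
Summing n = 0..9 (10 terms) gives 740.

740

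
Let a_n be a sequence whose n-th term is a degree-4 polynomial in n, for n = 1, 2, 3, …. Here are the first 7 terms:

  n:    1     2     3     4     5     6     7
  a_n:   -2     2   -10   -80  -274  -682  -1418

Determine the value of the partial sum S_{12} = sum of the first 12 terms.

-43078

1st diffs: 4, -12, -70, -194, -408, -736.
2nd diffs: -16, -58, -124, -214, -328.
3rd diffs: -42, -66, -90, -114.
4th diffs: -24, -24, -24 (constant).
Newton forward-difference form: a_n = -2 + 4·C(n-1,1) + (-16)·C(n-1,2) + (-42)·C(n-1,3) + (-24)·C(n-1,4).
Continuing: …, -2620, -4450, -7094, -10762, …, a_{12} = -15688.
Summing n = 1..12 (12 terms) gives -43078.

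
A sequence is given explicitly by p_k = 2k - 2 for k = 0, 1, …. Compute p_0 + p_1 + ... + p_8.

Over k = 0..8: Σk = 36.
Total = (2)·36 + (-2)·9 = 54.

54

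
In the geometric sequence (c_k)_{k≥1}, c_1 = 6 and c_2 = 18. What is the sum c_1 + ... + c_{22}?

94143178824

Common ratio r = 3.
c_k = 6·3^(k-1).
S = 6·(3^22 - 1)/(3 - 1) = 6·(31381059609 - 1)/(2) = 94143178824.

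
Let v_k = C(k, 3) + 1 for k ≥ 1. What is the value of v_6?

C(6, 3) = 20, so v_6 = 21.

21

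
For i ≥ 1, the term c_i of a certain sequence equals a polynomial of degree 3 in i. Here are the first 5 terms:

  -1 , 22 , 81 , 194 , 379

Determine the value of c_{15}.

10149

1st diffs: 23, 59, 113, 185.
2nd diffs: 36, 54, 72.
3rd diffs: 18, 18 (constant).
Newton forward-difference form: c_i = -1 + 23·C(i-1,1) + 36·C(i-1,2) + 18·C(i-1,3).
At i = 15: i-1 = 14, so c_{15} = -1 + 322 + 3276 + 6552 = 10149.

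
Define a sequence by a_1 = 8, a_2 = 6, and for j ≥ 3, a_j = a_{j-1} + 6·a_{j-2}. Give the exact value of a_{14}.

6985530

Step forward from the initial values:
a_3 = 54  a_4 = 90  a_5 = 414  …  a_{11} = 263502  a_{12} = 772074  a_{13} = 2353086  a_{14} = 6985530.
(Characteristic roots are 3 and -2.)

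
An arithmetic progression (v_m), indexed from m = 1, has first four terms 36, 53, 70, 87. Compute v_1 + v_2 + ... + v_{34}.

Common difference d = 17.
v_m = 36 + (m - 1)·17.
v_{34} = 597; S = 34·(36 + 597)/2 = 10761.

10761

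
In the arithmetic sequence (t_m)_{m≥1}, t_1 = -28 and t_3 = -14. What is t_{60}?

385

Common difference d = (-14 - (-28)) / (3 - 1) = 7.
t_m = -28 + (m - 1)·7.
t_{60} = -28 + 59·7 = 385.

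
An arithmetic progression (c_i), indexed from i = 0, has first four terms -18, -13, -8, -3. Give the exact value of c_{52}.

Common difference d = 5.
c_i = -18 + (i - 0)·5.
c_{52} = -18 + 52·5 = 242.

242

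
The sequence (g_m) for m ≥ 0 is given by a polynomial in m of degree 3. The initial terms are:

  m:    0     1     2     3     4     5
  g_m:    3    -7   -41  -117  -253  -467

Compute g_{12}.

-5661

1st diffs: -10, -34, -76, -136, -214.
2nd diffs: -24, -42, -60, -78.
3rd diffs: -18, -18, -18 (constant).
Newton forward-difference form: g_m = 3 + (-10)·C(m,1) + (-24)·C(m,2) + (-18)·C(m,3).
At m = 12: m = 12, so g_{12} = 3 - 120 - 1584 - 3960 = -5661.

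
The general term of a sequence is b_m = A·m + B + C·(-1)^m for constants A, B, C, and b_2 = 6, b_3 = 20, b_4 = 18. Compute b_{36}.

210

The three given values yield: 2A + B + C = 6; 3A + B - C = 20; 4A + B + C = 18.
Subtracting the first from the second: A - 2C = 14.
Subtracting the second from the third: A + 2C = -2.
Solving: C = -4, A = 6, then B = -2.
So b_m = 6·m + (-2) + (-4)·(-1)^m; at m=36 this is 210.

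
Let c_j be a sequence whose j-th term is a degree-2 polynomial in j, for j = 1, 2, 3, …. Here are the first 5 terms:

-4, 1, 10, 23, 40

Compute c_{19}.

698

1st diffs: 5, 9, 13, 17.
2nd diffs: 4, 4, 4 (constant).
So c_j = 2j^2 - j - 5.
Evaluating at j = 19 gives c_{19} = 698.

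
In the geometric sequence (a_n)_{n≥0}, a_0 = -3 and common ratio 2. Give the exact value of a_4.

-48

a_n = (-3)·2^(n-0).
a_4 = (-3)·2^4 = -48.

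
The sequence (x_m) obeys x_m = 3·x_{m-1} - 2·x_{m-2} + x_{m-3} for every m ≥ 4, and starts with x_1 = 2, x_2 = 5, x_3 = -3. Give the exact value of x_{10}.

x_4 = -17, x_5 = -40, x_6 = -89, x_7 = -204, x_8 = -474, x_9 = -1103, x_{10} = -2565.

-2565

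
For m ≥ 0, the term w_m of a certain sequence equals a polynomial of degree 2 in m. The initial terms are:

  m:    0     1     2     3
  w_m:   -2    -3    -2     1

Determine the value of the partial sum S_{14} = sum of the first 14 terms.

609

1st diffs: -1, 1, 3.
2nd diffs: 2, 2 (constant).
Newton forward-difference form: w_m = -2 + (-1)·C(m,1) + 2·C(m,2).
Continuing: …, 6, 13, 22, 33, …, w_{13} = 141.
Summing m = 0..13 (14 terms) gives 609.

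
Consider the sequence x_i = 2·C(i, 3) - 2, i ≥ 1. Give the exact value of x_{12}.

C(12, 3) = 220, so x_{12} = 438.

438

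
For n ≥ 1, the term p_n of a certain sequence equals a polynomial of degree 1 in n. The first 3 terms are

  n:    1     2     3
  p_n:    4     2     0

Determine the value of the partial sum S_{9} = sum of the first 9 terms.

-36

1st diffs: -2, -2 (constant).
So p_n = -2n + 6.
Continuing: …, -2, -4, -6, -8, …, p_9 = -12.
Summing n = 1..9 (9 terms) gives -36.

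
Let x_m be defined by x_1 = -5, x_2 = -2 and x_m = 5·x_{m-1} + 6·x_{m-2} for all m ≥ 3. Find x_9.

x_3 = -40; x_4 = -212; x_5 = -1300; x_6 = -7772; x_7 = -46660; x_8 = -279932; x_9 = -1679620.
(Characteristic roots are 6 and -1.)

-1679620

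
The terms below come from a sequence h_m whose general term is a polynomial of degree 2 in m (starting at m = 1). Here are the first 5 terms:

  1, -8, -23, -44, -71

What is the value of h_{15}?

1st diffs: -9, -15, -21, -27.
2nd diffs: -6, -6, -6 (constant).
So h_m = -3m^2 + 4.
Evaluating at m = 15 gives h_{15} = -671.

-671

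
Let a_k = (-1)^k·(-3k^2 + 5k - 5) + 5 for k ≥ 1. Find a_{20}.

(-1)^20 = 1; -3k^2 + 5k - 5 at k=20 is -1105; so a_{20} = -1100.

-1100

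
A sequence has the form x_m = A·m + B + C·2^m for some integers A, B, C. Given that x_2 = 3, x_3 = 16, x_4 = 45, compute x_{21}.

The three given values yield: 2A + B + 4C = 3; 3A + B + 8C = 16; 4A + B + 16C = 45.
Subtracting the first from the second: A + 4C = 13.
Subtracting the second from the third: A + 8C = 29.
Solving: C = 4, A = -3, then B = -7.
Hence x_{21} = -3·21 + (-7) + 4·2097152 = 8388538.

8388538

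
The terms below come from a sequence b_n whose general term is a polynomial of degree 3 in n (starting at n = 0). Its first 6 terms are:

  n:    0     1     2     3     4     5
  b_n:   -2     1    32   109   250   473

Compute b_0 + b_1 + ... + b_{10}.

10703

1st diffs: 3, 31, 77, 141, 223.
2nd diffs: 28, 46, 64, 82.
3rd diffs: 18, 18, 18 (constant).
So b_n = 3n^3 + 5n^2 - 5n - 2.
Continuing: …, 796, 1237, 1814, 2545, …, b_{10} = 3448.
Summing n = 0..10 (11 terms) gives 10703.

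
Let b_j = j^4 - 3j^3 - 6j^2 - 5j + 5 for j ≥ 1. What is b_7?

1048

b_7 = 1·7^4 - 3·7^3 - 6·7^2 - 5·7 + 5 = 1048.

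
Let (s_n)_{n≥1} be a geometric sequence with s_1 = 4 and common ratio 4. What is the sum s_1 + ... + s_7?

s_n = 4·4^(n-1).
S = 4·(4^7 - 1)/(4 - 1) = 4·(16384 - 1)/(3) = 21844.

21844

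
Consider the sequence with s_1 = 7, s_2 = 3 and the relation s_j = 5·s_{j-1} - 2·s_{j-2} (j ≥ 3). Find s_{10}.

Compute successive terms:
s_3 = 1, s_4 = -1, s_5 = -7, s_6 = -33, s_7 = -151, s_8 = -689, s_9 = -3143, s_{10} = -14337.

-14337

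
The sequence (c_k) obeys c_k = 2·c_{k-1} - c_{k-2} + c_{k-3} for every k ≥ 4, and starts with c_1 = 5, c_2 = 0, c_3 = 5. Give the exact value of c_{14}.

3650

c_4 = 15, c_5 = 25, c_6 = 40, …, c_{11} = 675, c_{12} = 1185, c_{13} = 2080, c_{14} = 3650.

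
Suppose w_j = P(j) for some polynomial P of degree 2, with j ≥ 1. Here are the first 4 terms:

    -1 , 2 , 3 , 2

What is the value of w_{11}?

1st diffs: 3, 1, -1.
2nd diffs: -2, -2 (constant).
So w_j = -j^2 + 6j - 6.
Evaluating at j = 11 gives w_{11} = -61.

-61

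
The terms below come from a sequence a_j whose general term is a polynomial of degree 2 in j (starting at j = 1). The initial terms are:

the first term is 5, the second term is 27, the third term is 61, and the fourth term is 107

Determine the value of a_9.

1st diffs: 22, 34, 46.
2nd diffs: 12, 12 (constant).
So a_j = 6j^2 + 4j - 5.
Evaluating at j = 9 gives a_9 = 517.

517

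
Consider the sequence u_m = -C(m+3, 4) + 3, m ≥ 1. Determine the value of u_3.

-12

C(6, 4) = 15, so u_3 = -12.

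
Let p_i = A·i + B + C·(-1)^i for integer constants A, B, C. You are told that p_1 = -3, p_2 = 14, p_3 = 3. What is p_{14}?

Write the equations: A + B - C = -3; 2A + B + C = 14; 3A + B - C = 3.
Subtracting the first from the second: A + 2C = 17.
Subtracting the second from the third: A - 2C = -11.
Solving: C = 7, A = 3, then B = 1.
Therefore p_{14} = 42 + 1 + 7·1 = 50.

50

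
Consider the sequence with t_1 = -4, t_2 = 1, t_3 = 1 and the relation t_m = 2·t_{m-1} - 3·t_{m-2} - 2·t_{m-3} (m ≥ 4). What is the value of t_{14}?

Compute successive terms:
t_4 = 7; t_5 = 9; t_6 = -5; …; t_{11} = 997; t_{12} = 1119; t_{13} = -1399; t_{14} = -8149.

-8149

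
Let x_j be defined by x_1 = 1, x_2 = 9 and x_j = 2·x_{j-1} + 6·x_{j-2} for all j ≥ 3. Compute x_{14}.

40442304

Applying the relation repeatedly:
x_3 = 24; x_4 = 102; x_5 = 348; …; x_{11} = 834432; x_{12} = 3042912; x_{13} = 11092416; x_{14} = 40442304.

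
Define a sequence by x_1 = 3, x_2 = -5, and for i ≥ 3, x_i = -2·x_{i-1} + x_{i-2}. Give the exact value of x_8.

-1055

Iterate the recurrence:
x_3 = 13;  x_4 = -31;  x_5 = 75;  x_6 = -181;  x_7 = 437;  x_8 = -1055.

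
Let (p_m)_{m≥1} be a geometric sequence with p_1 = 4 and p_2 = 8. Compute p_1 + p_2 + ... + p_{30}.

4294967292

Common ratio r = 2.
p_m = 4·2^(m-1).
S = 4·(2^30 - 1)/(2 - 1) = 4·(1073741824 - 1)/(1) = 4294967292.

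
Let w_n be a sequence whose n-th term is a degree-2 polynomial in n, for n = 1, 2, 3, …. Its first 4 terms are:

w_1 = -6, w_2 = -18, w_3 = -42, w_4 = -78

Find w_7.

-258

1st diffs: -12, -24, -36.
2nd diffs: -12, -12 (constant).
So w_n = -6n^2 + 6n - 6.
Evaluating at n = 7 gives w_7 = -258.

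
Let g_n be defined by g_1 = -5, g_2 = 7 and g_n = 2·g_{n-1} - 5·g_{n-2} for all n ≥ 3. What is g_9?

g_3 = 39; g_4 = 43; g_5 = -109; g_6 = -433; g_7 = -321; g_8 = 1523; g_9 = 4651.

4651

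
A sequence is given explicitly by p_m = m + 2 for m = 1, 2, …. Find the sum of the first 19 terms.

228

Over m = 1..19: Σm = 190.
Total = (1)·190 + (2)·19 = 228.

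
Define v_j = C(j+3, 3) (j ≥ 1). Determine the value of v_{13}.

C(16, 3) = 560, so v_{13} = 560.

560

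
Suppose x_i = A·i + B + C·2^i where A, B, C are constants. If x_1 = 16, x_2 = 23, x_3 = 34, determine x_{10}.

Write the equations: A + B + 2C = 16; 2A + B + 4C = 23; 3A + B + 8C = 34.
Subtracting the first from the second: A + 2C = 7.
Subtracting the second from the third: A + 4C = 11.
Solving: C = 2, A = 3, then B = 9.
So x_i = 3·i + 9 + 2·2^i; at i=10 this is 2087.

2087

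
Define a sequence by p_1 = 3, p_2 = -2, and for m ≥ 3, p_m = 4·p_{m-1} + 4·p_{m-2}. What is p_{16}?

1550614528

Compute successive terms:
p_3 = 4; p_4 = 8; p_5 = 48; …; p_{13} = 13774848; p_{14} = 66510848; p_{15} = 321142784; p_{16} = 1550614528.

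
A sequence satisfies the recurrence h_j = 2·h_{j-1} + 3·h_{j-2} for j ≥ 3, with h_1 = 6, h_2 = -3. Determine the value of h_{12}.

132855

h_3 = 12;  h_4 = 15;  h_5 = 66;  h_6 = 177;  h_7 = 552;  h_8 = 1635;  h_9 = 4926;  h_{10} = 14757;  h_{11} = 44292;  h_{12} = 132855.
(Characteristic roots are 3 and -1.)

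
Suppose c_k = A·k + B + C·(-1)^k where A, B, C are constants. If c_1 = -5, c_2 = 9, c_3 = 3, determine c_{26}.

105

At k = 1, 2, 3: A + B - C = -5; 2A + B + C = 9; 3A + B - C = 3.
Subtracting the first from the second: A + 2C = 14.
Subtracting the second from the third: A - 2C = -6.
Solving: C = 5, A = 4, then B = -4.
So c_k = 4·k + (-4) + 5·(-1)^k; at k=26 this is 105.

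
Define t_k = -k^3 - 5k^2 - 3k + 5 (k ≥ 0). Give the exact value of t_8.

t_8 = -1·8^3 - 5·8^2 - 3·8 + 5 = -851.

-851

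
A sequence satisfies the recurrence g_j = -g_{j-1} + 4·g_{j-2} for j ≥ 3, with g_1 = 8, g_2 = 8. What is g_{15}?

Applying the relation repeatedly:
g_3 = 24  g_4 = 8  g_5 = 88  …  g_{12} = -33016  g_{13} = 88408  g_{14} = -220472  g_{15} = 574104.

574104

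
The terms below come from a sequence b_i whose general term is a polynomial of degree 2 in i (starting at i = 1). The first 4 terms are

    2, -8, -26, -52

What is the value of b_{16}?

-988

1st diffs: -10, -18, -26.
2nd diffs: -8, -8 (constant).
So b_i = -4i^2 + 2i + 4.
Evaluating at i = 16 gives b_{16} = -988.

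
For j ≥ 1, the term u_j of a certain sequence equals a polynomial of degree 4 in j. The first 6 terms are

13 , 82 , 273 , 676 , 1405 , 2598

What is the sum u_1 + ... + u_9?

1st diffs: 69, 191, 403, 729, 1193.
2nd diffs: 122, 212, 326, 464.
3rd diffs: 90, 114, 138.
4th diffs: 24, 24 (constant).
Newton forward-difference form: u_j = 13 + 69·C(j-1,1) + 122·C(j-1,2) + 90·C(j-1,3) + 24·C(j-1,4).
Continuing: 4417, 7048, 10701.
Summing j = 1..9 (9 terms) gives 27213.

27213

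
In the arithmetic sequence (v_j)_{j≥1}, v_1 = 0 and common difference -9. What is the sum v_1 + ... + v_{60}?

v_j = 0 + (j - 1)·(-9).
v_{60} = -531; S = 60·(0 + (-531))/2 = -15930.

-15930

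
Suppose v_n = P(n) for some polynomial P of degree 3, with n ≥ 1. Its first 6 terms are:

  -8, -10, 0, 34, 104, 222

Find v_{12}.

2610

1st diffs: -2, 10, 34, 70, 118.
2nd diffs: 12, 24, 36, 48.
3rd diffs: 12, 12, 12 (constant).
Newton forward-difference form: v_n = -8 + (-2)·C(n-1,1) + 12·C(n-1,2) + 12·C(n-1,3).
At n = 12: n-1 = 11, so v_{12} = -8 - 22 + 660 + 1980 = 2610.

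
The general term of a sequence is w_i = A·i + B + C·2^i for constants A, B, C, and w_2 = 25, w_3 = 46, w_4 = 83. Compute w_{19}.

Plug in i = 2, 3, 4: 2A + B + 4C = 25; 3A + B + 8C = 46; 4A + B + 16C = 83.
Subtracting the first from the second: A + 4C = 21.
Subtracting the second from the third: A + 8C = 37.
Solving: C = 4, A = 5, then B = -1.
Hence w_{19} = 5·19 + (-1) + 4·524288 = 2097246.

2097246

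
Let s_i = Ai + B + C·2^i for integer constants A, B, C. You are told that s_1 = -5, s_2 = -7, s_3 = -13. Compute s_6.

-119

The three given values yield: A + B + 2C = -5; 2A + B + 4C = -7; 3A + B + 8C = -13.
Subtracting the first from the second: A + 2C = -2.
Subtracting the second from the third: A + 4C = -6.
Solving: C = -2, A = 2, then B = -3.
So s_i = 2·i + (-3) + (-2)·2^i; at i=6 this is -119.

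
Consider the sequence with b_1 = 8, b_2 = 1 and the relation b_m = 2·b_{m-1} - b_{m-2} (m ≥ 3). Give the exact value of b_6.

Step forward from the initial values:
b_3 = -6  b_4 = -13  b_5 = -20  b_6 = -27.
(Characteristic roots are 1 and 1.)

-27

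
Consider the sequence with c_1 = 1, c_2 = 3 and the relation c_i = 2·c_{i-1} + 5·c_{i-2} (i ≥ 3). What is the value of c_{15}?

c_3 = 11, c_4 = 37, c_5 = 129, …, c_{12} = 747317, c_{13} = 2577889, c_{14} = 8892363, c_{15} = 30674171.

30674171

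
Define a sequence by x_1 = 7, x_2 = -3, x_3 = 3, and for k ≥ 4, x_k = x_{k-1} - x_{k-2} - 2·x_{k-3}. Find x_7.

Step forward from the initial values:
x_4 = -8; x_5 = -5; x_6 = -3; x_7 = 18.

18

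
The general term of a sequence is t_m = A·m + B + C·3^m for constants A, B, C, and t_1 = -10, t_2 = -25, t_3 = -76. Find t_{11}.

At m = 1, 2, 3: A + B + 3C = -10; 2A + B + 9C = -25; 3A + B + 27C = -76.
Subtracting the first from the second: A + 6C = -15.
Subtracting the second from the third: A + 18C = -51.
Solving: C = -3, A = 3, then B = -4.
Hence t_{11} = 3·11 + (-4) + (-3)·177147 = -531412.

-531412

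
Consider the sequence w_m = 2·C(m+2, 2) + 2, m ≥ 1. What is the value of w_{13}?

C(15, 2) = 105, so w_{13} = 212.

212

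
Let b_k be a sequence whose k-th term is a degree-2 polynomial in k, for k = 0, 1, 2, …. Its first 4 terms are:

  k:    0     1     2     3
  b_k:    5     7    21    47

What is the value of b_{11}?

687

1st diffs: 2, 14, 26.
2nd diffs: 12, 12 (constant).
So b_k = 6k^2 - 4k + 5.
Evaluating at k = 11 gives b_{11} = 687.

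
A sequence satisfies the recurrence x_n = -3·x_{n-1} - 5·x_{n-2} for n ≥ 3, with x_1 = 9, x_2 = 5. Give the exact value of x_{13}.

Applying the relation repeatedly:
x_3 = -60, x_4 = 155, x_5 = -165, …, x_{10} = 10595, x_{11} = -44085, x_{12} = 79280, x_{13} = -17415.

-17415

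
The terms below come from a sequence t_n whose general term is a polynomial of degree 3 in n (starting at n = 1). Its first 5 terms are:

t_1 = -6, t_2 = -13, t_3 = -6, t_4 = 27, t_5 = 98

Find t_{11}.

1st diffs: -7, 7, 33, 71.
2nd diffs: 14, 26, 38.
3rd diffs: 12, 12 (constant).
So t_n = 2n^3 - 5n^2 - 6n + 3.
Evaluating at n = 11 gives t_{11} = 1994.

1994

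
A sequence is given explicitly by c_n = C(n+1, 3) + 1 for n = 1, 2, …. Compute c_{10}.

166

C(11, 3) = 165, so c_{10} = 166.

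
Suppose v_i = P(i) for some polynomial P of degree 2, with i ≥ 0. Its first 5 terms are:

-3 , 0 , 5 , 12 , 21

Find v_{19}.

1st diffs: 3, 5, 7, 9.
2nd diffs: 2, 2, 2 (constant).
Newton forward-difference form: v_i = -3 + 3·C(i,1) + 2·C(i,2).
At i = 19: i = 19, so v_{19} = -3 + 57 + 342 = 396.

396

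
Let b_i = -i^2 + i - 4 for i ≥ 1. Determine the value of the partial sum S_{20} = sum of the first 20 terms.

-2740

Over i = 1..20: Σi = 210, Σi² = 2870.
Total = (-1)·2870 + (1)·210 + (-4)·20 = -2740.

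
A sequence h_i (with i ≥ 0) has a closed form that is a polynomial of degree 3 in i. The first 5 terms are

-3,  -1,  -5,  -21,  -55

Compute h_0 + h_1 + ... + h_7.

1st diffs: 2, -4, -16, -34.
2nd diffs: -6, -12, -18.
3rd diffs: -6, -6 (constant).
Newton forward-difference form: h_i = -3 + 2·C(i,1) + (-6)·C(i,2) + (-6)·C(i,3).
Continuing: -113, -201, -325.
Summing i = 0..7 (8 terms) gives -724.

-724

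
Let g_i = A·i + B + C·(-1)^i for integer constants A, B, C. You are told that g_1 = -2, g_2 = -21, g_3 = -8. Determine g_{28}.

-99

Plug in i = 1, 2, 3: A + B - C = -2; 2A + B + C = -21; 3A + B - C = -8.
Subtracting the first from the second: A + 2C = -19.
Subtracting the second from the third: A - 2C = 13.
Solving: C = -8, A = -3, then B = -7.
So g_i = -3·i + (-7) + (-8)·(-1)^i; at i=28 this is -99.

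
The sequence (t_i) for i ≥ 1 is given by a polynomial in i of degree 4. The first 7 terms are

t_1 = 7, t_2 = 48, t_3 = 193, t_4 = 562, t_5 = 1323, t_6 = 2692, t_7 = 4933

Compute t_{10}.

1st diffs: 41, 145, 369, 761, 1369, 2241.
2nd diffs: 104, 224, 392, 608, 872.
3rd diffs: 120, 168, 216, 264.
4th diffs: 48, 48, 48 (constant).
Newton forward-difference form: t_i = 7 + 41·C(i-1,1) + 104·C(i-1,2) + 120·C(i-1,3) + 48·C(i-1,4).
At i = 10: i-1 = 9, so t_{10} = 7 + 369 + 3744 + 10080 + 6048 = 20248.

20248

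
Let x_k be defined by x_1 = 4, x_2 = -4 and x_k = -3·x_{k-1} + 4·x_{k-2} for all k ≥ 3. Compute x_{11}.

1677724

x_3 = 28;  x_4 = -100;  x_5 = 412;  x_6 = -1636;  x_7 = 6556;  x_8 = -26212;  x_9 = 104860;  x_{10} = -419428;  x_{11} = 1677724.
(Characteristic roots are 1 and -4.)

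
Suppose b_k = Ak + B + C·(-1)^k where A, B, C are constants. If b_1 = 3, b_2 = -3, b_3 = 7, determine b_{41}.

Write the equations: A + B - C = 3; 2A + B + C = -3; 3A + B - C = 7.
Subtracting the first from the second: A + 2C = -6.
Subtracting the second from the third: A - 2C = 10.
Solving: C = -4, A = 2, then B = -3.
Hence b_{41} = 2·41 + (-3) + (-4)·(-1) = 83.

83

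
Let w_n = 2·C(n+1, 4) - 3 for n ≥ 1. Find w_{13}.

1999

C(14, 4) = 1001, so w_{13} = 1999.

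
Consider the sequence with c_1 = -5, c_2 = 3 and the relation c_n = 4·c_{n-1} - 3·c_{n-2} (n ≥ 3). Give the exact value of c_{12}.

c_3 = 27, c_4 = 99, c_5 = 315, c_6 = 963, c_7 = 2907, c_8 = 8739, c_9 = 26235, c_{10} = 78723, c_{11} = 236187, c_{12} = 708579.
(Characteristic roots are 3 and 1.)

708579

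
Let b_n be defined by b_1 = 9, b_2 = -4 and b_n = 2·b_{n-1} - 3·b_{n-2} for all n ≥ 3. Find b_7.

337

Step forward from the initial values:
b_3 = -35  b_4 = -58  b_5 = -11  b_6 = 152  b_7 = 337.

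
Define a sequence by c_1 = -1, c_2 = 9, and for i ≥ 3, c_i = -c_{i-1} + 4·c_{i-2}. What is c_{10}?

Compute successive terms:
c_3 = -13; c_4 = 49; c_5 = -101; c_6 = 297; c_7 = -701; c_8 = 1889; c_9 = -4693; c_{10} = 12249.

12249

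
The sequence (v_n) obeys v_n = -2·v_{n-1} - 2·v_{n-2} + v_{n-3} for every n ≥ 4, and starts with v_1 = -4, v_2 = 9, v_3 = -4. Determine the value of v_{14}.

-3991

Iterate the recurrence:
v_4 = -14; v_5 = 45; v_6 = -66; …; v_{11} = -179; v_{12} = -1034; v_{13} = 2940; v_{14} = -3991.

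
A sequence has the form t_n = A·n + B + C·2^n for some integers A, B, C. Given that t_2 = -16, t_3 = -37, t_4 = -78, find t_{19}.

The three given values yield: 2A + B + 4C = -16; 3A + B + 8C = -37; 4A + B + 16C = -78.
Subtracting the first from the second: A + 4C = -21.
Subtracting the second from the third: A + 8C = -41.
Solving: C = -5, A = -1, then B = 6.
Hence t_{19} = -1·19 + 6 + (-5)·524288 = -2621453.

-2621453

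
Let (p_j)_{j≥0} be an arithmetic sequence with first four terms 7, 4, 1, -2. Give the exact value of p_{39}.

-110

Common difference d = -3.
p_j = 7 + (j - 0)·(-3).
p_{39} = 7 + 39·(-3) = -110.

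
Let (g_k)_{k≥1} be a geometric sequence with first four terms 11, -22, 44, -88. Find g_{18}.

Common ratio r = -2.
g_k = 11·(-2)^(k-1).
g_{18} = 11·(-2)^17 = -1441792.

-1441792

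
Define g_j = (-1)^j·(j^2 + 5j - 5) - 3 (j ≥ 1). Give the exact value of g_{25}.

-748

(-1)^25 = -1; j^2 + 5j - 5 at j=25 is 745; so g_{25} = -748.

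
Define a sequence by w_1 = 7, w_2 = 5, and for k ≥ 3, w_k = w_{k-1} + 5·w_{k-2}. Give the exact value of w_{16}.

Applying the relation repeatedly:
w_3 = 40  w_4 = 65  w_5 = 265  …  w_{13} = 859615  w_{14} = 2383565  w_{15} = 6681640  w_{16} = 18599465.

18599465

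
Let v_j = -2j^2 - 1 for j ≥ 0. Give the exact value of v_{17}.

v_{17} = -2·17^2 - 1 = -579.

-579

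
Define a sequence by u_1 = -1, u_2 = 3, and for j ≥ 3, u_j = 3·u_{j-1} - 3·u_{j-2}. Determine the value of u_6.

Compute successive terms:
u_3 = 12; u_4 = 27; u_5 = 45; u_6 = 54.

54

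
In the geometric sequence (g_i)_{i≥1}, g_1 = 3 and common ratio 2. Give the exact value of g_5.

48

g_i = 3·2^(i-1).
g_5 = 3·2^4 = 48.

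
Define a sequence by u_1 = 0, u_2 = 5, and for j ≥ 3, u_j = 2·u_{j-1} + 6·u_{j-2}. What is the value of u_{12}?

1429280

Iterate the recurrence:
u_3 = 10, u_4 = 50, u_5 = 160, u_6 = 620, u_7 = 2200, u_8 = 8120, u_9 = 29440, u_{10} = 107600, u_{11} = 391840, u_{12} = 1429280.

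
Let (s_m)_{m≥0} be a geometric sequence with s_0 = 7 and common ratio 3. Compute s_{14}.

33480783

s_m = 7·3^(m-0).
s_{14} = 7·3^14 = 33480783.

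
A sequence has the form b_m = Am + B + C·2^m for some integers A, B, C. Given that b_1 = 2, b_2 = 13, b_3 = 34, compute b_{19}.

Write the equations: A + B + 2C = 2; 2A + B + 4C = 13; 3A + B + 8C = 34.
Subtracting the first from the second: A + 2C = 11.
Subtracting the second from the third: A + 4C = 21.
Solving: C = 5, A = 1, then B = -9.
So b_m = 1·m + (-9) + 5·2^m; at m=19 this is 2621450.

2621450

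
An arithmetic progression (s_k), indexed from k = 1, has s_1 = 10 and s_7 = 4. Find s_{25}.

-14

Common difference d = (4 - 10) / (7 - 1) = -1.
s_k = 10 + (k - 1)·(-1).
s_{25} = 10 + 24·(-1) = -14.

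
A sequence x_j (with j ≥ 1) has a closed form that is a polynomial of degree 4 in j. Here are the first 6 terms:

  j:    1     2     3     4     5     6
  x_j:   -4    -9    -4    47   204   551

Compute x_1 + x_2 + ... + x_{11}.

24299

1st diffs: -5, 5, 51, 157, 347.
2nd diffs: 10, 46, 106, 190.
3rd diffs: 36, 60, 84.
4th diffs: 24, 24 (constant).
So x_j = j^4 - 4j^3 + 4j^2 - 4j - 1.
Continuing: …, 1196, 2271, 3932, 6359, …, x_{11} = 9756.
Summing j = 1..11 (11 terms) gives 24299.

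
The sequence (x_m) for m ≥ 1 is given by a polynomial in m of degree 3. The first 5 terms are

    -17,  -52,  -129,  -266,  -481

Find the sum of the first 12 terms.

-20664

1st diffs: -35, -77, -137, -215.
2nd diffs: -42, -60, -78.
3rd diffs: -18, -18 (constant).
So x_m = -3m^3 - 3m^2 - 5m - 6.
Continuing: …, -792, -1217, -1774, -2481, …, x_{12} = -5682.
Summing m = 1..12 (12 terms) gives -20664.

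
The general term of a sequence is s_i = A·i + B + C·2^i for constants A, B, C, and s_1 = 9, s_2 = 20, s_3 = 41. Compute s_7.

645

Write the equations: A + B + 2C = 9; 2A + B + 4C = 20; 3A + B + 8C = 41.
Subtracting the first from the second: A + 2C = 11.
Subtracting the second from the third: A + 4C = 21.
Solving: C = 5, A = 1, then B = -2.
Therefore s_7 = 7 + (-2) + 5·128 = 645.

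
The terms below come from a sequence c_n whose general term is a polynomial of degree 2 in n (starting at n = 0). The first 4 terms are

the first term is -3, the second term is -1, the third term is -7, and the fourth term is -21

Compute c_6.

-111

1st diffs: 2, -6, -14.
2nd diffs: -8, -8 (constant).
So c_n = -4n^2 + 6n - 3.
Evaluating at n = 6 gives c_6 = -111.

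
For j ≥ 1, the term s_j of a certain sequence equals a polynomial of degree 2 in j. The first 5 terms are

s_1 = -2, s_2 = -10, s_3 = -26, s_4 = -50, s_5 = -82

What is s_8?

1st diffs: -8, -16, -24, -32.
2nd diffs: -8, -8, -8 (constant).
Newton forward-difference form: s_j = -2 + (-8)·C(j-1,1) + (-8)·C(j-1,2).
At j = 8: j-1 = 7, so s_8 = -2 - 56 - 168 = -226.

-226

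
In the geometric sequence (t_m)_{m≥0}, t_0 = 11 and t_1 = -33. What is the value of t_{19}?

-12784876137

Common ratio r = -3.
t_m = 11·(-3)^(m-0).
t_{19} = 11·(-3)^19 = -12784876137.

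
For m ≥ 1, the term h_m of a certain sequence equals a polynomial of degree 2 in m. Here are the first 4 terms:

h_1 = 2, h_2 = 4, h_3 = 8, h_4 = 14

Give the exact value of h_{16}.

242

1st diffs: 2, 4, 6.
2nd diffs: 2, 2 (constant).
So h_m = m^2 - m + 2.
Evaluating at m = 16 gives h_{16} = 242.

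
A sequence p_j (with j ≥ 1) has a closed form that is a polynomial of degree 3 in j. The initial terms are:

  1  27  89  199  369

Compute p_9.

1889

1st diffs: 26, 62, 110, 170.
2nd diffs: 36, 48, 60.
3rd diffs: 12, 12 (constant).
Newton forward-difference form: p_j = 1 + 26·C(j-1,1) + 36·C(j-1,2) + 12·C(j-1,3).
At j = 9: j-1 = 8, so p_9 = 1 + 208 + 1008 + 672 = 1889.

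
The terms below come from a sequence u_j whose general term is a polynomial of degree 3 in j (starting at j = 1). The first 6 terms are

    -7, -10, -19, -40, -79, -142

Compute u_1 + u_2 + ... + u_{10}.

1st diffs: -3, -9, -21, -39, -63.
2nd diffs: -6, -12, -18, -24.
3rd diffs: -6, -6, -6 (constant).
Newton forward-difference form: u_j = -7 + (-3)·C(j-1,1) + (-6)·C(j-1,2) + (-6)·C(j-1,3).
Continuing: -235, -364, -535, -754.
Summing j = 1..10 (10 terms) gives -2185.

-2185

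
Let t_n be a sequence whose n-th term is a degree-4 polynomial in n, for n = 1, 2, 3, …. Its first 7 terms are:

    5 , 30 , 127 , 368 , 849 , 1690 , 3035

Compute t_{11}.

1st diffs: 25, 97, 241, 481, 841, 1345.
2nd diffs: 72, 144, 240, 360, 504.
3rd diffs: 72, 96, 120, 144.
4th diffs: 24, 24, 24 (constant).
So t_n = n^4 + 2n^3 - n^2 - n + 4.
Evaluating at n = 11 gives t_{11} = 17175.

17175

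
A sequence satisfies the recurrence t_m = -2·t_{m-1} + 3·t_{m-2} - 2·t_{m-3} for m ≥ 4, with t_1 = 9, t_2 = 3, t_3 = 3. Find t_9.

3609

Iterate the recurrence:
t_4 = -15; t_5 = 33; t_6 = -117; t_7 = 363; t_8 = -1143; t_9 = 3609.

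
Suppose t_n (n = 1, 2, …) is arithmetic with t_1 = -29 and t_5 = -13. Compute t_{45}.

147

Common difference d = (-13 - (-29)) / (5 - 1) = 4.
t_n = -29 + (n - 1)·4.
t_{45} = -29 + 44·4 = 147.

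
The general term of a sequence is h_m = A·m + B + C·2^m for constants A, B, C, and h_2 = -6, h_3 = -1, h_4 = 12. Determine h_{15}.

65483

Write the equations: 2A + B + 4C = -6; 3A + B + 8C = -1; 4A + B + 16C = 12.
Subtracting the first from the second: A + 4C = 5.
Subtracting the second from the third: A + 8C = 13.
Solving: C = 2, A = -3, then B = -8.
Therefore h_{15} = -45 + (-8) + 2·32768 = 65483.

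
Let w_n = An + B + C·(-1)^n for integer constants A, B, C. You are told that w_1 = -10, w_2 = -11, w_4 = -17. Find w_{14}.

-47

Write the equations: A + B - C = -10; 2A + B + C = -11; 4A + B + C = -17.
Subtracting the first from the second: A + 2C = -1.
Subtracting the second from the third: 2A = -6.
Solving: C = 1, A = -3, then B = -6.
So w_n = -3·n + (-6) + 1·(-1)^n; at n=14 this is -47.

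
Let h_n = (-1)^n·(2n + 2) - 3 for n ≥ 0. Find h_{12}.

(-1)^12 = 1; 2n + 2 at n=12 is 26; so h_{12} = 23.

23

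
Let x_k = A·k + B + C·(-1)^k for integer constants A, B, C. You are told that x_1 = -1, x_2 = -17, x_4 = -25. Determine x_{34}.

-145

At k = 1, 2, 4: A + B - C = -1; 2A + B + C = -17; 4A + B + C = -25.
Subtracting the first from the second: A + 2C = -16.
Subtracting the second from the third: 2A = -8.
Solving: C = -6, A = -4, then B = -3.
Hence x_{34} = -4·34 + (-3) + (-6)·1 = -145.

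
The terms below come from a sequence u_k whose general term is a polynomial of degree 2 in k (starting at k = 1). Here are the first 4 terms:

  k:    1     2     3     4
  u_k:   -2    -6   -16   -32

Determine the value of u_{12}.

1st diffs: -4, -10, -16.
2nd diffs: -6, -6 (constant).
So u_k = -3k^2 + 5k - 4.
Evaluating at k = 12 gives u_{12} = -376.

-376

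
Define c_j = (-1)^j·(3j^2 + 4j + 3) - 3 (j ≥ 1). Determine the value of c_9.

(-1)^9 = -1; 3j^2 + 4j + 3 at j=9 is 282; so c_9 = -285.

-285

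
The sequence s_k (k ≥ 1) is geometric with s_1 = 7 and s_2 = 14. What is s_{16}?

Common ratio r = 2.
s_k = 7·2^(k-1).
s_{16} = 7·2^15 = 229376.

229376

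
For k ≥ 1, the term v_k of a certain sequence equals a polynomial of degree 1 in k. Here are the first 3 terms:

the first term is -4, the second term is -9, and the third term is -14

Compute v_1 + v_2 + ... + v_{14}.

-511

1st diffs: -5, -5 (constant).
So v_k = -5k + 1.
Continuing: …, -19, -24, -29, -34, …, v_{14} = -69.
Summing k = 1..14 (14 terms) gives -511.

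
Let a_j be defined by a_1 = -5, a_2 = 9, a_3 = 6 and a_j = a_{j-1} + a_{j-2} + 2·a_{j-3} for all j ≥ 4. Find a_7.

85

Iterate the recurrence:
a_4 = 5, a_5 = 29, a_6 = 46, a_7 = 85.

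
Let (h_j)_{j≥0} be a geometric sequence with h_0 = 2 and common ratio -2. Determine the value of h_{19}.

h_j = 2·(-2)^(j-0).
h_{19} = 2·(-2)^19 = -1048576.

-1048576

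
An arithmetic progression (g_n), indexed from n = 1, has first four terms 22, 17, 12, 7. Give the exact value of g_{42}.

-183

Common difference d = -5.
g_n = 22 + (n - 1)·(-5).
g_{42} = 22 + 41·(-5) = -183.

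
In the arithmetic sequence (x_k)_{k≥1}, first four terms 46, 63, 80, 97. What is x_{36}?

641

Common difference d = 17.
x_k = 46 + (k - 1)·17.
x_{36} = 46 + 35·17 = 641.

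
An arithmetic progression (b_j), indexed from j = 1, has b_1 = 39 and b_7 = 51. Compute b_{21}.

79

Common difference d = (51 - 39) / (7 - 1) = 2.
b_j = 39 + (j - 1)·2.
b_{21} = 39 + 20·2 = 79.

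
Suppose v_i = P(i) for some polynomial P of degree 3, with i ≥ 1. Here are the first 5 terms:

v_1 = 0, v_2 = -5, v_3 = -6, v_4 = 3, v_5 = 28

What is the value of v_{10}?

603

1st diffs: -5, -1, 9, 25.
2nd diffs: 4, 10, 16.
3rd diffs: 6, 6 (constant).
Newton forward-difference form: v_i = (-5)·C(i-1,1) + 4·C(i-1,2) + 6·C(i-1,3).
At i = 10: i-1 = 9, so v_{10} = -45 + 144 + 504 = 603.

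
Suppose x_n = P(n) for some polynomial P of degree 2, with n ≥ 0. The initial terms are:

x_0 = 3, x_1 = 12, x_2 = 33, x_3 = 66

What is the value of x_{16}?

1587

1st diffs: 9, 21, 33.
2nd diffs: 12, 12 (constant).
Newton forward-difference form: x_n = 3 + 9·C(n,1) + 12·C(n,2).
At n = 16: n = 16, so x_{16} = 3 + 144 + 1440 = 1587.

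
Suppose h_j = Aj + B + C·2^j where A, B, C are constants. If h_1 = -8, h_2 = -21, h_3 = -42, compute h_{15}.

At j = 1, 2, 3: A + B + 2C = -8; 2A + B + 4C = -21; 3A + B + 8C = -42.
Subtracting the first from the second: A + 2C = -13.
Subtracting the second from the third: A + 4C = -21.
Solving: C = -4, A = -5, then B = 5.
So h_j = -5·j + 5 + (-4)·2^j; at j=15 this is -131142.

-131142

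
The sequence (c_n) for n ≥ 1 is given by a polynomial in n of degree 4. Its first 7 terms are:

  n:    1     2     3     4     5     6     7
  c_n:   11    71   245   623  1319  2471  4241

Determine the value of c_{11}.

1st diffs: 60, 174, 378, 696, 1152, 1770.
2nd diffs: 114, 204, 318, 456, 618.
3rd diffs: 90, 114, 138, 162.
4th diffs: 24, 24, 24 (constant).
Newton forward-difference form: c_n = 11 + 60·C(n-1,1) + 114·C(n-1,2) + 90·C(n-1,3) + 24·C(n-1,4).
At n = 11: n-1 = 10, so c_{11} = 11 + 600 + 5130 + 10800 + 5040 = 21581.

21581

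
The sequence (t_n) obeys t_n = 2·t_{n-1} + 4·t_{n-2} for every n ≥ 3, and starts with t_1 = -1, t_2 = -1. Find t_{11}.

Compute successive terms:
t_3 = -6; t_4 = -16; t_5 = -56; t_6 = -176; t_7 = -576; t_8 = -1856; t_9 = -6016; t_{10} = -19456; t_{11} = -62976.

-62976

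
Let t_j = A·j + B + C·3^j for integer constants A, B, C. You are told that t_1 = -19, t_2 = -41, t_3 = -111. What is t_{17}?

Plug in j = 1, 2, 3: A + B + 3C = -19; 2A + B + 9C = -41; 3A + B + 27C = -111.
Subtracting the first from the second: A + 6C = -22.
Subtracting the second from the third: A + 18C = -70.
Solving: C = -4, A = 2, then B = -9.
Hence t_{17} = 2·17 + (-9) + (-4)·129140163 = -516560627.

-516560627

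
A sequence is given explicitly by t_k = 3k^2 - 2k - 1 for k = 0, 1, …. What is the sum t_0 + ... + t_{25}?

Over k = 0..25: Σk = 325, Σk² = 5525.
Total = (3)·5525 + (-2)·325 + (-1)·26 = 15899.

15899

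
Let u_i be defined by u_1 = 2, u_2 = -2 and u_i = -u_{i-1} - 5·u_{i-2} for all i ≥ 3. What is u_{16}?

-161262

Compute successive terms:
u_3 = -8;  u_4 = 18;  u_5 = 22;  …;  u_{13} = -31358;  u_{14} = 1118;  u_{15} = 155672;  u_{16} = -161262.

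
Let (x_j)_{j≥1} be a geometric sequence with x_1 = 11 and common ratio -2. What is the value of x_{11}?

11264

x_j = 11·(-2)^(j-1).
x_{11} = 11·(-2)^10 = 11264.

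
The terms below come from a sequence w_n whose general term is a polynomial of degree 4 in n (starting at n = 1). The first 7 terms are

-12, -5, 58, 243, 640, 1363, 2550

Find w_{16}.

68763

1st diffs: 7, 63, 185, 397, 723, 1187.
2nd diffs: 56, 122, 212, 326, 464.
3rd diffs: 66, 90, 114, 138.
4th diffs: 24, 24, 24 (constant).
So w_n = n^4 + n^3 - 3n^2 - 6n - 5.
Evaluating at n = 16 gives w_{16} = 68763.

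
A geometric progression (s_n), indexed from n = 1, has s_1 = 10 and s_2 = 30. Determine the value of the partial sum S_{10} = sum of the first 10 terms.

Common ratio r = 3.
s_n = 10·3^(n-1).
S = 10·(3^10 - 1)/(3 - 1) = 10·(59049 - 1)/(2) = 295240.

295240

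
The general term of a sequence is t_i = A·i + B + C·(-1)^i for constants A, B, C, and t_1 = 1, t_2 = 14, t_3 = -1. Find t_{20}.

-4

Write the equations: A + B - C = 1; 2A + B + C = 14; 3A + B - C = -1.
Subtracting the first from the second: A + 2C = 13.
Subtracting the second from the third: A - 2C = -15.
Solving: C = 7, A = -1, then B = 9.
Therefore t_{20} = -20 + 9 + 7·1 = -4.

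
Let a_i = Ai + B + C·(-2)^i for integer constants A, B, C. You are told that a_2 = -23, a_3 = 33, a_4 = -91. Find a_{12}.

At i = 2, 3, 4: 2A + B + 4C = -23; 3A + B - 8C = 33; 4A + B + 16C = -91.
Subtracting the first from the second: A - 12C = 56.
Subtracting the second from the third: A + 24C = -124.
Solving: C = -5, A = -4, then B = 5.
So a_i = -4·i + 5 + (-5)·(-2)^i; at i=12 this is -20523.

-20523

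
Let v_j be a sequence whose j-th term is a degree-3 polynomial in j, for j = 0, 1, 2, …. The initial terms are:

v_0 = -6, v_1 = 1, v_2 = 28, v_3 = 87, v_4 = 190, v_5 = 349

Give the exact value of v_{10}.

1st diffs: 7, 27, 59, 103, 159.
2nd diffs: 20, 32, 44, 56.
3rd diffs: 12, 12, 12 (constant).
Newton forward-difference form: v_j = -6 + 7·C(j,1) + 20·C(j,2) + 12·C(j,3).
At j = 10: j = 10, so v_{10} = -6 + 70 + 900 + 1440 = 2404.

2404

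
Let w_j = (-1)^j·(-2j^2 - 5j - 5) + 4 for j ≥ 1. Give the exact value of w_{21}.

996

(-1)^21 = -1; -2j^2 - 5j - 5 at j=21 is -992; so w_{21} = 996.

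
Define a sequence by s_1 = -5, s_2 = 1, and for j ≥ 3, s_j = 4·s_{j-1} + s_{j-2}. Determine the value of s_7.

-233

Compute successive terms:
s_3 = -1; s_4 = -3; s_5 = -13; s_6 = -55; s_7 = -233.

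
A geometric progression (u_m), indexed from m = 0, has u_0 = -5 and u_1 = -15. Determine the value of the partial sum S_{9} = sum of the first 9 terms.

Common ratio r = 3.
u_m = (-5)·3^(m-0).
S = (-5)·(3^9 - 1)/(3 - 1) = (-5)·(19683 - 1)/(2) = -49205.

-49205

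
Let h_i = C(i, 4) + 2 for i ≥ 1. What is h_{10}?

C(10, 4) = 210, so h_{10} = 212.

212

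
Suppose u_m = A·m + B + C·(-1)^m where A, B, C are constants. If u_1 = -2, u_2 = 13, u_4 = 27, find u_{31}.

208

Write the equations: A + B - C = -2; 2A + B + C = 13; 4A + B + C = 27.
Subtracting the first from the second: A + 2C = 15.
Subtracting the second from the third: 2A = 14.
Solving: C = 4, A = 7, then B = -5.
Hence u_{31} = 7·31 + (-5) + 4·(-1) = 208.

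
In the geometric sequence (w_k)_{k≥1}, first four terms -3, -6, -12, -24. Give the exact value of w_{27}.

Common ratio r = 2.
w_k = (-3)·2^(k-1).
w_{27} = (-3)·2^26 = -201326592.

-201326592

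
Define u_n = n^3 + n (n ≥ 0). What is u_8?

u_8 = 1·8^3 + 1·8 = 520.

520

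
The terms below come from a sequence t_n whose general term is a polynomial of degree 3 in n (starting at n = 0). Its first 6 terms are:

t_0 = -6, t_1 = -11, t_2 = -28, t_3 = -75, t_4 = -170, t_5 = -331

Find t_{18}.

-16620

1st diffs: -5, -17, -47, -95, -161.
2nd diffs: -12, -30, -48, -66.
3rd diffs: -18, -18, -18 (constant).
So t_n = -3n^3 + 3n^2 - 5n - 6.
Evaluating at n = 18 gives t_{18} = -16620.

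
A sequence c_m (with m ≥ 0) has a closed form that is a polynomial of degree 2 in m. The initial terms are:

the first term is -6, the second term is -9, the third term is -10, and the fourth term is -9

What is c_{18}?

1st diffs: -3, -1, 1.
2nd diffs: 2, 2 (constant).
Newton forward-difference form: c_m = -6 + (-3)·C(m,1) + 2·C(m,2).
At m = 18: m = 18, so c_{18} = -6 - 54 + 306 = 246.

246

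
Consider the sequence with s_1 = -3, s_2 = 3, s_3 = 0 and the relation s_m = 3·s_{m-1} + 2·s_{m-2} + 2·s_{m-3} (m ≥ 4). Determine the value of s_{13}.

Applying the relation repeatedly:
s_4 = 0, s_5 = 6, s_6 = 18, s_7 = 66, s_8 = 246, s_9 = 906, s_{10} = 3342, s_{11} = 12330, s_{12} = 45486, s_{13} = 167802.

167802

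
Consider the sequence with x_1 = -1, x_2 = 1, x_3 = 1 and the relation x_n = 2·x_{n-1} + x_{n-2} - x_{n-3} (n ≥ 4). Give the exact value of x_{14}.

12208

x_4 = 4;  x_5 = 8;  x_6 = 19;  …;  x_{11} = 1076;  x_{12} = 2418;  x_{13} = 5433;  x_{14} = 12208.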